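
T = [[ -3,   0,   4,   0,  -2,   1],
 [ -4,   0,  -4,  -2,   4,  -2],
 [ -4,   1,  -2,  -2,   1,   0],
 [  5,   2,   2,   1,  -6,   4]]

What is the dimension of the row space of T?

Row reduce to echelon form.
R2 ← R2 − (4/3)·R1: [0, 0, -28/3, -2, 20/3, -10/3]
R3 ← R3 − (4/3)·R1: [0, 1, -22/3, -2, 11/3, -4/3]
R4 ← R4 + (5/3)·R1: [0, 2, 26/3, 1, -28/3, 17/3]
Swap R2 ↔ R3
R4 ← R4 − (2)·R2: [0, 0, 70/3, 5, -50/3, 25/3]
R4 ← R4 + (5/2)·R3: [0, 0, 0, 0, 0, 0]
Echelon form has 3 nonzero rows, so rank(T) = 3.
The row space has dimension equal to the rank: 3.

3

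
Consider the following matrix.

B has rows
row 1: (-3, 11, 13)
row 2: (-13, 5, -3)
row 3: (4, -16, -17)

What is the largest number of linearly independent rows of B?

Row reduce to echelon form.
R2 ← R2 − (13/3)·R1: [0, -128/3, -178/3]
R3 ← R3 + (4/3)·R1: [0, -4/3, 1/3]
R3 ← R3 − (1/32)·R2: [0, 0, 35/16]
Echelon form has 3 nonzero rows, so rank(B) = 3.
The rank gives the maximum number of linearly independent rows: 3.

3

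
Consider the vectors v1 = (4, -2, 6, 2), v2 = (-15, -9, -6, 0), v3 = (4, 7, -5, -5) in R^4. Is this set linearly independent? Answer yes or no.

Form the matrix with these vectors as rows and row reduce.
R2 ← R2 + (15/4)·R1: [0, -33/2, 33/2, 15/2]
R3 ← R3 − R1: [0, 9, -11, -7]
R3 ← R3 + (6/11)·R2: [0, 0, -2, -32/11]
3 nonzero rows, so the 3 vectors span a space of dimension 3.
Since 3 = 3, the vectors are linearly independent.

yes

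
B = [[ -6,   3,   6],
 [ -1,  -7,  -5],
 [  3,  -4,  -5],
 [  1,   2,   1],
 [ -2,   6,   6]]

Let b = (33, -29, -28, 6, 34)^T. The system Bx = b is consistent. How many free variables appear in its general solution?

Row reduce the augmented matrix [B | b].
R2 ← R2 − (1/6)·R1: [0, -15/2, -6, -69/2]
R3 ← R3 + (1/2)·R1: [0, -5/2, -2, -23/2]
R4 ← R4 + (1/6)·R1: [0, 5/2, 2, 23/2]
R5 ← R5 − (1/3)·R1: [0, 5, 4, 23]
R3 ← R3 − (1/3)·R2: [0, 0, 0, 0]
R4 ← R4 + (1/3)·R2: [0, 0, 0, 0]
R5 ← R5 + (2/3)·R2: [0, 0, 0, 0]
The echelon form has 2 nonzero rows, and every pivot lies in the first 3 columns, so rank(B) = rank([B|b]) = 2.
The system is consistent.
Free variables = (unknowns) − (rank) = 3 − 2 = 1.

1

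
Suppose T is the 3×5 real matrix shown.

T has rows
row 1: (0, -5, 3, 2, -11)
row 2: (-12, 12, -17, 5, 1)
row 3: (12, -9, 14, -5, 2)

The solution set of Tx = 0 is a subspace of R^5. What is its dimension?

Row reduce to echelon form.
Swap R1 ↔ R2
R3 ← R3 + R1: [0, 3, -3, 0, 3]
R3 ← R3 + (3/5)·R2: [0, 0, -6/5, 6/5, -18/5]
3 nonzero rows, so rank(T) = 3.
T has 5 columns; by rank–nullity, nullity = 5 − 3 = 2.

2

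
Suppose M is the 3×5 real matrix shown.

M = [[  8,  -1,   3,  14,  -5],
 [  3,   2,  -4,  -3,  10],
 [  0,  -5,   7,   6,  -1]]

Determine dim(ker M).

Row reduce to echelon form.
R2 ← R2 − (3/8)·R1: [0, 19/8, -41/8, -33/4, 95/8]
R3 ← R3 + (40/19)·R2: [0, 0, -72/19, -216/19, 24]
3 nonzero rows, so rank(M) = 3.
M has 5 columns; by rank–nullity, nullity = 5 − 3 = 2.

2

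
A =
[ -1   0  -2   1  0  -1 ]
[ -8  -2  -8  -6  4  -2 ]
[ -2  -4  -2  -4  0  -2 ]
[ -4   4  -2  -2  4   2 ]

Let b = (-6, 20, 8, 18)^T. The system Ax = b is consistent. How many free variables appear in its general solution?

Row reduce the augmented matrix [A | b].
R2 ← R2 − (8)·R1: [0, -2, 8, -14, 4, 6, 68]
R3 ← R3 − (2)·R1: [0, -4, 2, -6, 0, 0, 20]
R4 ← R4 − (4)·R1: [0, 4, 6, -6, 4, 6, 42]
R3 ← R3 − (2)·R2: [0, 0, -14, 22, -8, -12, -116]
R4 ← R4 + (2)·R2: [0, 0, 22, -34, 12, 18, 178]
R4 ← R4 + (11/7)·R3: [0, 0, 0, 4/7, -4/7, -6/7, -30/7]
The echelon form has 4 nonzero rows, and every pivot lies in the first 6 columns, so rank(A) = rank([A|b]) = 4.
The system is consistent.
Free variables = (unknowns) − (rank) = 6 − 4 = 2.

2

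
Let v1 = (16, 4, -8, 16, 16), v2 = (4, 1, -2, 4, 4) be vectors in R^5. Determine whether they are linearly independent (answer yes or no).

no

Form the matrix with these vectors as rows and row reduce.
R2 ← R2 − (1/4)·R1: [0, 0, 0, 0, 0]
1 nonzero row, so the 2 vectors span a space of dimension 1.
Since 1 < 2, the vectors are linearly dependent.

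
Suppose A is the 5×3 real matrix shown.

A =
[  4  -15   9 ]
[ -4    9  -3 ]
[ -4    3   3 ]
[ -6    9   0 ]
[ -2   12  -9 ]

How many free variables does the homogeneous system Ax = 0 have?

1

Row reduce to echelon form.
R2 ← R2 + R1: [0, -6, 6]
R3 ← R3 + R1: [0, -12, 12]
R4 ← R4 + (3/2)·R1: [0, -27/2, 27/2]
R5 ← R5 + (1/2)·R1: [0, 9/2, -9/2]
R3 ← R3 − (2)·R2: [0, 0, 0]
R4 ← R4 − (9/4)·R2: [0, 0, 0]
R5 ← R5 + (3/4)·R2: [0, 0, 0]
2 nonzero rows, so rank(A) = 2.
A has 3 columns; by rank–nullity, nullity = 3 − 2 = 1.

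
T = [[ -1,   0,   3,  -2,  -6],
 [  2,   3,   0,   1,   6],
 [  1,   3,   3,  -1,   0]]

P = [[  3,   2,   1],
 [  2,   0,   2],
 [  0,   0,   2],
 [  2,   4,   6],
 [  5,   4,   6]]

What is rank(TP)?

First compute TP:
[[-37, -34, -43],
 [ 44,  32,  50],
 [  7,  -2,   7]]
Now row reduce the product.
R2 ← R2 + (44/37)·R1: [0, -312/37, -42/37]
R3 ← R3 + (7/37)·R1: [0, -312/37, -42/37]
R3 ← R3 − R2: [0, 0, 0]
2 nonzero rows, so rank(TP) = 2.

2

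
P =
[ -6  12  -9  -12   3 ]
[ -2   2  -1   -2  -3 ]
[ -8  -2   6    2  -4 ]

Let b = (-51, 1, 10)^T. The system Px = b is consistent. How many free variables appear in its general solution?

Row reduce the augmented matrix [P | b].
R2 ← R2 − (1/3)·R1: [0, -2, 2, 2, -4, 18]
R3 ← R3 − (4/3)·R1: [0, -18, 18, 18, -8, 78]
R3 ← R3 − (9)·R2: [0, 0, 0, 0, 28, -84]
The echelon form has 3 nonzero rows, and every pivot lies in the first 5 columns, so rank(P) = rank([P|b]) = 3.
The system is consistent.
Free variables = (unknowns) − (rank) = 5 − 3 = 2.

2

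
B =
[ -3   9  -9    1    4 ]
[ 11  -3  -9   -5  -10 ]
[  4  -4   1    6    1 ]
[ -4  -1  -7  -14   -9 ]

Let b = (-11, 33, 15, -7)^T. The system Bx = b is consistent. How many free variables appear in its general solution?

1

Row reduce the augmented matrix [B | b].
R2 ← R2 + (11/3)·R1: [0, 30, -42, -4/3, 14/3, -22/3]
R3 ← R3 + (4/3)·R1: [0, 8, -11, 22/3, 19/3, 1/3]
R4 ← R4 − (4/3)·R1: [0, -13, 5, -46/3, -43/3, 23/3]
R3 ← R3 − (4/15)·R2: [0, 0, 1/5, 346/45, 229/45, 103/45]
R4 ← R4 + (13/30)·R2: [0, 0, -66/5, -716/45, -554/45, 202/45]
R4 ← R4 + (66)·R3: [0, 0, 0, 4424/9, 2912/9, 1400/9]
The echelon form has 4 nonzero rows, and every pivot lies in the first 5 columns, so rank(B) = rank([B|b]) = 4.
The system is consistent.
Free variables = (unknowns) − (rank) = 5 − 4 = 1.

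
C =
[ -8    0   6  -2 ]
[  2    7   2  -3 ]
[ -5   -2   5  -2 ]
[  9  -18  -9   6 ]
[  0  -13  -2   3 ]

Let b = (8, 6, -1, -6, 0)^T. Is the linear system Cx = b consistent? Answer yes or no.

no

Row reduce the augmented matrix [C | b].
R2 ← R2 + (1/4)·R1: [0, 7, 7/2, -7/2, 8]
R3 ← R3 − (5/8)·R1: [0, -2, 5/4, -3/4, -6]
R4 ← R4 + (9/8)·R1: [0, -18, -9/4, 15/4, 3]
R3 ← R3 + (2/7)·R2: [0, 0, 9/4, -7/4, -26/7]
R4 ← R4 + (18/7)·R2: [0, 0, 27/4, -21/4, 165/7]
R5 ← R5 + (13/7)·R2: [0, 0, 9/2, -7/2, 104/7]
R4 ← R4 − (3)·R3: [0, 0, 0, 0, 243/7]
R5 ← R5 − (2)·R3: [0, 0, 0, 0, 156/7]
R5 ← R5 − (52/81)·R4: [0, 0, 0, 0, 0]
The echelon form has 4 nonzero rows; the last pivot sits in the augmented column, so rank(C) = 3 but rank([C|b]) = 4.
Since the ranks differ, the system is inconsistent.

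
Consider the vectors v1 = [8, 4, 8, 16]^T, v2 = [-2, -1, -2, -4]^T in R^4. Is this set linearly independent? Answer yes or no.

Form the matrix with these vectors as rows and row reduce.
R2 ← R2 + (1/4)·R1: [0, 0, 0, 0]
1 nonzero row, so the 2 vectors span a space of dimension 1.
Since 1 < 2, the vectors are linearly dependent.

no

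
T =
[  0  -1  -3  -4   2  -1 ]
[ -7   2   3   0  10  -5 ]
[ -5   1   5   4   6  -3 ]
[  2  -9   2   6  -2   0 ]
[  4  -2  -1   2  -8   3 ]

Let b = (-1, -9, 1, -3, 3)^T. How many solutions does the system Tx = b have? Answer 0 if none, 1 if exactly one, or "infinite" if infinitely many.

Row reduce the augmented matrix [T | b].
Swap R1 ↔ R2
R3 ← R3 − (5/7)·R1: [0, -3/7, 20/7, 4, -8/7, 4/7, 52/7]
R4 ← R4 + (2/7)·R1: [0, -59/7, 20/7, 6, 6/7, -10/7, -39/7]
R5 ← R5 + (4/7)·R1: [0, -6/7, 5/7, 2, -16/7, 1/7, -15/7]
R3 ← R3 − (3/7)·R2: [0, 0, 29/7, 40/7, -2, 1, 55/7]
R4 ← R4 − (59/7)·R2: [0, 0, 197/7, 278/7, -16, 7, 20/7]
R5 ← R5 − (6/7)·R2: [0, 0, 23/7, 38/7, -4, 1, -9/7]
R4 ← R4 − (197/29)·R3: [0, 0, 0, 26/29, -70/29, 6/29, -1465/29]
R5 ← R5 − (23/29)·R3: [0, 0, 0, 26/29, -70/29, 6/29, -218/29]
R5 ← R5 − R4: [0, 0, 0, 0, 0, 0, 43]
The echelon form has 5 nonzero rows; the last pivot sits in the augmented column, so rank(T) = 4 but rank([T|b]) = 5.
Since the ranks differ, the system is inconsistent.
It has no solutions.

0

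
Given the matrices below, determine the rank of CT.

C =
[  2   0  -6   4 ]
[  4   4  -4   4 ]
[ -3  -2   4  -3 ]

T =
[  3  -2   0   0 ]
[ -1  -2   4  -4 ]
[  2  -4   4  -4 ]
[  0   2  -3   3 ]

2

First compute CT:
[[ -6,  28, -36,  36],
 [  0,   8, -12,  12],
 [  1, -12,  17, -17]]
Now row reduce the product.
R3 ← R3 + (1/6)·R1: [0, -22/3, 11, -11]
R3 ← R3 + (11/12)·R2: [0, 0, 0, 0]
2 nonzero rows, so rank(CT) = 2.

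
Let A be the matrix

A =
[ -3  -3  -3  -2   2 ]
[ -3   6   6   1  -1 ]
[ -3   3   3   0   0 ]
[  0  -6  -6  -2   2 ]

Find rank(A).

2

Row reduce to echelon form.
R2 ← R2 − R1: [0, 9, 9, 3, -3]
R3 ← R3 − R1: [0, 6, 6, 2, -2]
R3 ← R3 − (2/3)·R2: [0, 0, 0, 0, 0]
R4 ← R4 + (2/3)·R2: [0, 0, 0, 0, 0]
Echelon form has 2 nonzero rows, so rank(A) = 2.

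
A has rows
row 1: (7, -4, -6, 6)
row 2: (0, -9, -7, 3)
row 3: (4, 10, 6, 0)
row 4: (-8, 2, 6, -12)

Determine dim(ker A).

1

Row reduce to echelon form.
R3 ← R3 − (4/7)·R1: [0, 86/7, 66/7, -24/7]
R4 ← R4 + (8/7)·R1: [0, -18/7, -6/7, -36/7]
R3 ← R3 + (86/63)·R2: [0, 0, -8/63, 2/3]
R4 ← R4 − (2/7)·R2: [0, 0, 8/7, -6]
R4 ← R4 + (9)·R3: [0, 0, 0, 0]
3 nonzero rows, so rank(A) = 3.
A has 4 columns; by rank–nullity, nullity = 4 − 3 = 1.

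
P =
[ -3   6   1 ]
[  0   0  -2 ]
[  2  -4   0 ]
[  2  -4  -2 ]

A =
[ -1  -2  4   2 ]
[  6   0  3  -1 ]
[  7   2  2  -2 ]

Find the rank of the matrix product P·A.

2

First compute PA:
[[ 46,   8,   8, -14],
 [-14,  -4,  -4,   4],
 [-26,  -4,  -4,   8],
 [-40,  -8,  -8,  12]]
Now row reduce the product.
R2 ← R2 + (7/23)·R1: [0, -36/23, -36/23, -6/23]
R3 ← R3 + (13/23)·R1: [0, 12/23, 12/23, 2/23]
R4 ← R4 + (20/23)·R1: [0, -24/23, -24/23, -4/23]
R3 ← R3 + (1/3)·R2: [0, 0, 0, 0]
R4 ← R4 − (2/3)·R2: [0, 0, 0, 0]
2 nonzero rows, so rank(PA) = 2.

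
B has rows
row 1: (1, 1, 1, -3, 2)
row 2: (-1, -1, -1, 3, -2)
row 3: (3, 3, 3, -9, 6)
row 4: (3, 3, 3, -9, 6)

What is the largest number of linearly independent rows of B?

Row reduce to echelon form.
R2 ← R2 + R1: [0, 0, 0, 0, 0]
R3 ← R3 − (3)·R1: [0, 0, 0, 0, 0]
R4 ← R4 − (3)·R1: [0, 0, 0, 0, 0]
Echelon form has 1 nonzero row, so rank(B) = 1.
The rank gives the maximum number of linearly independent rows: 1.

1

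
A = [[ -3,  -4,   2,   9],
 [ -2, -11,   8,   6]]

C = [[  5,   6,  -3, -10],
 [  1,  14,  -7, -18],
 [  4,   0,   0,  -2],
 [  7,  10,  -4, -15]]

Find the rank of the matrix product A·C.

First compute AC:
[[ 52,  16,   1, -37],
 [ 53, -106,  59, 112]]
Now row reduce the product.
R2 ← R2 − (53/52)·R1: [0, -1590/13, 3015/52, 7785/52]
2 nonzero rows, so rank(AC) = 2.

2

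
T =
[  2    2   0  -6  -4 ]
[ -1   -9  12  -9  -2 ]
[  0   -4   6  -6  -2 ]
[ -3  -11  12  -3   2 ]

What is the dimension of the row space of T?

2

Row reduce to echelon form.
R2 ← R2 + (1/2)·R1: [0, -8, 12, -12, -4]
R4 ← R4 + (3/2)·R1: [0, -8, 12, -12, -4]
R3 ← R3 − (1/2)·R2: [0, 0, 0, 0, 0]
R4 ← R4 − R2: [0, 0, 0, 0, 0]
Echelon form has 2 nonzero rows, so rank(T) = 2.
The row space has dimension equal to the rank: 2.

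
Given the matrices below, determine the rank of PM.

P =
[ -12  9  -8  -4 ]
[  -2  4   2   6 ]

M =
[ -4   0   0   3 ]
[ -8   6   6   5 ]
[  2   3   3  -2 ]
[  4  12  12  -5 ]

2

First compute PM:
[[-56, -18, -18,  45],
 [  4, 102, 102, -20]]
Now row reduce the product.
R2 ← R2 + (1/14)·R1: [0, 705/7, 705/7, -235/14]
2 nonzero rows, so rank(PM) = 2.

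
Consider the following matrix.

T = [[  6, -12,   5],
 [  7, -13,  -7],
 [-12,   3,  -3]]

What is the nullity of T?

Row reduce to echelon form.
R2 ← R2 − (7/6)·R1: [0, 1, -77/6]
R3 ← R3 + (2)·R1: [0, -21, 7]
R3 ← R3 + (21)·R2: [0, 0, -525/2]
3 nonzero rows, so rank(T) = 3.
T has 3 columns; by rank–nullity, nullity = 3 − 3 = 0.

0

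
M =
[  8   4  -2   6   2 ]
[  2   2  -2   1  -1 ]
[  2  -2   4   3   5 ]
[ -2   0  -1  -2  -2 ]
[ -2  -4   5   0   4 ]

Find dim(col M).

Row reduce to echelon form.
R2 ← R2 − (1/4)·R1: [0, 1, -3/2, -1/2, -3/2]
R3 ← R3 − (1/4)·R1: [0, -3, 9/2, 3/2, 9/2]
R4 ← R4 + (1/4)·R1: [0, 1, -3/2, -1/2, -3/2]
R5 ← R5 + (1/4)·R1: [0, -3, 9/2, 3/2, 9/2]
R3 ← R3 + (3)·R2: [0, 0, 0, 0, 0]
R4 ← R4 − R2: [0, 0, 0, 0, 0]
R5 ← R5 + (3)·R2: [0, 0, 0, 0, 0]
Echelon form has 2 nonzero rows, so rank(M) = 2.
The column space has dimension equal to the rank: 2.

2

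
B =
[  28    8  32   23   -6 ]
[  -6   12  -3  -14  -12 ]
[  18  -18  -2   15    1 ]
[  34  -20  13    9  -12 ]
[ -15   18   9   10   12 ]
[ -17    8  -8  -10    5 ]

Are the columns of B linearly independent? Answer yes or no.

yes

Row reduce B to echelon form.
R2 ← R2 + (3/14)·R1: [0, 96/7, 27/7, -127/14, -93/7]
R3 ← R3 − (9/14)·R1: [0, -162/7, -158/7, 3/14, 34/7]
R4 ← R4 − (17/14)·R1: [0, -208/7, -181/7, -265/14, -33/7]
R5 ← R5 + (15/28)·R1: [0, 156/7, 183/7, 625/28, 123/14]
R6 ← R6 + (17/28)·R1: [0, 90/7, 80/7, 111/28, 19/14]
R3 ← R3 + (27/16)·R2: [0, 0, -257/16, -483/32, -281/16]
R4 ← R4 + (13/6)·R2: [0, 0, -35/2, -463/12, -67/2]
R5 ← R5 − (13/8)·R2: [0, 0, 159/8, 593/16, 243/8]
R6 ← R6 − (15/16)·R2: [0, 0, 125/16, 399/32, 221/16]
R4 ← R4 − (280/257)·R3: [0, 0, 0, -17069/771, -3692/257]
R5 ← R5 + (318/257)·R3: [0, 0, 0, 18901/1028, 4443/514]
R6 ← R6 + (125/257)·R3: [0, 0, 0, 5271/1028, 2709/514]
R5 ← R5 + (56703/68276)·R4: [0, 0, 0, 0, -8631/2626]
R6 ← R6 + (15813/68276)·R4: [0, 0, 0, 0, 5103/2626]
R6 ← R6 + (81/137)·R5: [0, 0, 0, 0, 0]
5 pivots among 5 columns.
Every column is a pivot column, so the columns are linearly independent.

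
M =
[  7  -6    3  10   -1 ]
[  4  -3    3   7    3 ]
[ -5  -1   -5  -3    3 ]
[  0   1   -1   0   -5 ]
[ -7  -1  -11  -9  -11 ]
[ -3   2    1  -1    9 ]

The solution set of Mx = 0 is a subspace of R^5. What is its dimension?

0

Row reduce to echelon form.
R2 ← R2 − (4/7)·R1: [0, 3/7, 9/7, 9/7, 25/7]
R3 ← R3 + (5/7)·R1: [0, -37/7, -20/7, 29/7, 16/7]
R5 ← R5 + R1: [0, -7, -8, 1, -12]
R6 ← R6 + (3/7)·R1: [0, -4/7, 16/7, 23/7, 60/7]
R3 ← R3 + (37/3)·R2: [0, 0, 13, 20, 139/3]
R4 ← R4 − (7/3)·R2: [0, 0, -4, -3, -40/3]
R5 ← R5 + (49/3)·R2: [0, 0, 13, 22, 139/3]
R6 ← R6 + (4/3)·R2: [0, 0, 4, 5, 40/3]
R4 ← R4 + (4/13)·R3: [0, 0, 0, 41/13, 12/13]
R5 ← R5 − R3: [0, 0, 0, 2, 0]
R6 ← R6 − (4/13)·R3: [0, 0, 0, -15/13, -12/13]
R5 ← R5 − (26/41)·R4: [0, 0, 0, 0, -24/41]
R6 ← R6 + (15/41)·R4: [0, 0, 0, 0, -24/41]
R6 ← R6 − R5: [0, 0, 0, 0, 0]
5 nonzero rows, so rank(M) = 5.
M has 5 columns; by rank–nullity, nullity = 5 − 5 = 0.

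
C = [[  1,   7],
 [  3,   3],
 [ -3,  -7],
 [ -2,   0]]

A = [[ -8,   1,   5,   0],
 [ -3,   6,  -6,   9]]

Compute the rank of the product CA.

First compute CA:
[[-29,  43, -37,  63],
 [-33,  21,  -3,  27],
 [ 45, -45,  27, -63],
 [ 16,  -2, -10,   0]]
Now row reduce the product.
R2 ← R2 − (33/29)·R1: [0, -810/29, 1134/29, -1296/29]
R3 ← R3 + (45/29)·R1: [0, 630/29, -882/29, 1008/29]
R4 ← R4 + (16/29)·R1: [0, 630/29, -882/29, 1008/29]
R3 ← R3 + (7/9)·R2: [0, 0, 0, 0]
R4 ← R4 + (7/9)·R2: [0, 0, 0, 0]
2 nonzero rows, so rank(CA) = 2.

2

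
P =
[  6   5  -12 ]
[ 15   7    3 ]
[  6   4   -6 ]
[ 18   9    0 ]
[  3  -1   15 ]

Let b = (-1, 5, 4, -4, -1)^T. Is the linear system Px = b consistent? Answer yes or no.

Row reduce the augmented matrix [P | b].
R2 ← R2 − (5/2)·R1: [0, -11/2, 33, 15/2]
R3 ← R3 − R1: [0, -1, 6, 5]
R4 ← R4 − (3)·R1: [0, -6, 36, -1]
R5 ← R5 − (1/2)·R1: [0, -7/2, 21, -1/2]
R3 ← R3 − (2/11)·R2: [0, 0, 0, 40/11]
R4 ← R4 − (12/11)·R2: [0, 0, 0, -101/11]
R5 ← R5 − (7/11)·R2: [0, 0, 0, -58/11]
R4 ← R4 + (101/40)·R3: [0, 0, 0, 0]
R5 ← R5 + (29/20)·R3: [0, 0, 0, 0]
The echelon form has 3 nonzero rows; the last pivot sits in the augmented column, so rank(P) = 2 but rank([P|b]) = 3.
Since the ranks differ, the system is inconsistent.

no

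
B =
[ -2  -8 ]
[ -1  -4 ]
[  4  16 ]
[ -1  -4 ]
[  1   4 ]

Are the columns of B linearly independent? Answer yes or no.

no

Row reduce B to echelon form.
R2 ← R2 − (1/2)·R1: [0, 0]
R3 ← R3 + (2)·R1: [0, 0]
R4 ← R4 − (1/2)·R1: [0, 0]
R5 ← R5 + (1/2)·R1: [0, 0]
1 pivot among 2 columns.
Only 1 < 2 pivot columns, so the columns are linearly dependent.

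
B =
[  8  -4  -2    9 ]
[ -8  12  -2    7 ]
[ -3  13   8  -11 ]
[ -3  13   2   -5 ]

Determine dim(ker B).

Row reduce to echelon form.
R2 ← R2 + R1: [0, 8, -4, 16]
R3 ← R3 + (3/8)·R1: [0, 23/2, 29/4, -61/8]
R4 ← R4 + (3/8)·R1: [0, 23/2, 5/4, -13/8]
R3 ← R3 − (23/16)·R2: [0, 0, 13, -245/8]
R4 ← R4 − (23/16)·R2: [0, 0, 7, -197/8]
R4 ← R4 − (7/13)·R3: [0, 0, 0, -423/52]
4 nonzero rows, so rank(B) = 4.
B has 4 columns; by rank–nullity, nullity = 4 − 4 = 0.

0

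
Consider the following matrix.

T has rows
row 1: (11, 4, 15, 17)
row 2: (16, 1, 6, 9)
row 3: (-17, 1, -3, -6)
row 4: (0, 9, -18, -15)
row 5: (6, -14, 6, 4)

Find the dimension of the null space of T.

1

Row reduce to echelon form.
R2 ← R2 − (16/11)·R1: [0, -53/11, -174/11, -173/11]
R3 ← R3 + (17/11)·R1: [0, 79/11, 222/11, 223/11]
R5 ← R5 − (6/11)·R1: [0, -178/11, -24/11, -58/11]
R3 ← R3 + (79/53)·R2: [0, 0, -180/53, -168/53]
R4 ← R4 + (99/53)·R2: [0, 0, -2520/53, -2352/53]
R5 ← R5 − (178/53)·R2: [0, 0, 2700/53, 2520/53]
R4 ← R4 − (14)·R3: [0, 0, 0, 0]
R5 ← R5 + (15)·R3: [0, 0, 0, 0]
3 nonzero rows, so rank(T) = 3.
T has 4 columns; by rank–nullity, nullity = 4 − 3 = 1.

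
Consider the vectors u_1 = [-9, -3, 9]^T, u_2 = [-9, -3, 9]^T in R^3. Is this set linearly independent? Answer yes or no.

no

Form the matrix with these vectors as rows and row reduce.
R2 ← R2 − R1: [0, 0, 0]
1 nonzero row, so the 2 vectors span a space of dimension 1.
Since 1 < 2, the vectors are linearly dependent.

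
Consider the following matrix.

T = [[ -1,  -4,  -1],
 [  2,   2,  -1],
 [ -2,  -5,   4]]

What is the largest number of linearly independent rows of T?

3

Row reduce to echelon form.
R2 ← R2 + (2)·R1: [0, -6, -3]
R3 ← R3 − (2)·R1: [0, 3, 6]
R3 ← R3 + (1/2)·R2: [0, 0, 9/2]
Echelon form has 3 nonzero rows, so rank(T) = 3.
The rank gives the maximum number of linearly independent rows: 3.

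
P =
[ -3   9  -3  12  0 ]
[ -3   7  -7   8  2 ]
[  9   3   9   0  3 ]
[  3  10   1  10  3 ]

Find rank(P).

Row reduce to echelon form.
R2 ← R2 − R1: [0, -2, -4, -4, 2]
R3 ← R3 + (3)·R1: [0, 30, 0, 36, 3]
R4 ← R4 + R1: [0, 19, -2, 22, 3]
R3 ← R3 + (15)·R2: [0, 0, -60, -24, 33]
R4 ← R4 + (19/2)·R2: [0, 0, -40, -16, 22]
R4 ← R4 − (2/3)·R3: [0, 0, 0, 0, 0]
Echelon form has 3 nonzero rows, so rank(P) = 3.

3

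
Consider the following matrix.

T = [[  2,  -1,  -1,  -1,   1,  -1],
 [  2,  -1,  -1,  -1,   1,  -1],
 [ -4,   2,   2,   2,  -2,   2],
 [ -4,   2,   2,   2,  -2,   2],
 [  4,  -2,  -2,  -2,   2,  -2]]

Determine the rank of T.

Row reduce to echelon form.
R2 ← R2 − R1: [0, 0, 0, 0, 0, 0]
R3 ← R3 + (2)·R1: [0, 0, 0, 0, 0, 0]
R4 ← R4 + (2)·R1: [0, 0, 0, 0, 0, 0]
R5 ← R5 − (2)·R1: [0, 0, 0, 0, 0, 0]
Echelon form has 1 nonzero row, so rank(T) = 1.

1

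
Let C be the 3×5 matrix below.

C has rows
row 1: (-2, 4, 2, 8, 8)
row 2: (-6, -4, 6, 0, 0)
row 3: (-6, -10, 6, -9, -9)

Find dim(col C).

2

Row reduce to echelon form.
R2 ← R2 − (3)·R1: [0, -16, 0, -24, -24]
R3 ← R3 − (3)·R1: [0, -22, 0, -33, -33]
R3 ← R3 − (11/8)·R2: [0, 0, 0, 0, 0]
Echelon form has 2 nonzero rows, so rank(C) = 2.
The column space has dimension equal to the rank: 2.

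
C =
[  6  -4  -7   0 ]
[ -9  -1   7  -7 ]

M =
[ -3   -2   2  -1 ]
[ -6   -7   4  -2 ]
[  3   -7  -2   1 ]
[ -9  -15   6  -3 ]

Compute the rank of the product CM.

2

First compute CM:
[[-15,  65,  10,  -5],
 [117,  81, -78,  39]]
Now row reduce the product.
R2 ← R2 + (39/5)·R1: [0, 588, 0, 0]
2 nonzero rows, so rank(CM) = 2.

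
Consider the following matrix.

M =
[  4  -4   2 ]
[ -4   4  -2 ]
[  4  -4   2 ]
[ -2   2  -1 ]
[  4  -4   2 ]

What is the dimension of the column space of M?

Row reduce to echelon form.
R2 ← R2 + R1: [0, 0, 0]
R3 ← R3 − R1: [0, 0, 0]
R4 ← R4 + (1/2)·R1: [0, 0, 0]
R5 ← R5 − R1: [0, 0, 0]
Echelon form has 1 nonzero row, so rank(M) = 1.
The column space has dimension equal to the rank: 1.

1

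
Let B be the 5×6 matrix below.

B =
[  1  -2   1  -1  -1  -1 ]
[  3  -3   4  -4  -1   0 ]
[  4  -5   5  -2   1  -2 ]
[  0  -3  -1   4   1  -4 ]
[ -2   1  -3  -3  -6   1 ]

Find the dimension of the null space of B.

Row reduce to echelon form.
R2 ← R2 − (3)·R1: [0, 3, 1, -1, 2, 3]
R3 ← R3 − (4)·R1: [0, 3, 1, 2, 5, 2]
R5 ← R5 + (2)·R1: [0, -3, -1, -5, -8, -1]
R3 ← R3 − R2: [0, 0, 0, 3, 3, -1]
R4 ← R4 + R2: [0, 0, 0, 3, 3, -1]
R5 ← R5 + R2: [0, 0, 0, -6, -6, 2]
R4 ← R4 − R3: [0, 0, 0, 0, 0, 0]
R5 ← R5 + (2)·R3: [0, 0, 0, 0, 0, 0]
3 nonzero rows, so rank(B) = 3.
B has 6 columns; by rank–nullity, nullity = 6 − 3 = 3.

3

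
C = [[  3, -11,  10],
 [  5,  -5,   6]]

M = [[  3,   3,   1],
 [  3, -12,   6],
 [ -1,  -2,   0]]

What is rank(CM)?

First compute CM:
[[-34, 121, -63],
 [ -6,  63, -25]]
Now row reduce the product.
R2 ← R2 − (3/17)·R1: [0, 708/17, -236/17]
2 nonzero rows, so rank(CM) = 2.

2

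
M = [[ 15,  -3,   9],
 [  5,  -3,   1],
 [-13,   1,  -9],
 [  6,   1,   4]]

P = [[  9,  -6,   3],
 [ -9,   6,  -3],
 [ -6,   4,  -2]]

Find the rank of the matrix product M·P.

1

First compute MP:
[[108, -72,  36],
 [ 66, -44,  22],
 [-72,  48, -24],
 [ 21, -14,   7]]
Now row reduce the product.
R2 ← R2 − (11/18)·R1: [0, 0, 0]
R3 ← R3 + (2/3)·R1: [0, 0, 0]
R4 ← R4 − (7/36)·R1: [0, 0, 0]
1 nonzero row, so rank(MP) = 1.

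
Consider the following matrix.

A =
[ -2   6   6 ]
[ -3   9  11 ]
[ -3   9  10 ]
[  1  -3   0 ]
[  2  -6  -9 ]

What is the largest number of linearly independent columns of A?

2

Row reduce to echelon form.
R2 ← R2 − (3/2)·R1: [0, 0, 2]
R3 ← R3 − (3/2)·R1: [0, 0, 1]
R4 ← R4 + (1/2)·R1: [0, 0, 3]
R5 ← R5 + R1: [0, 0, -3]
R3 ← R3 − (1/2)·R2: [0, 0, 0]
R4 ← R4 − (3/2)·R2: [0, 0, 0]
R5 ← R5 + (3/2)·R2: [0, 0, 0]
Echelon form has 2 nonzero rows, so rank(A) = 2.
The rank gives the maximum number of linearly independent columns: 2.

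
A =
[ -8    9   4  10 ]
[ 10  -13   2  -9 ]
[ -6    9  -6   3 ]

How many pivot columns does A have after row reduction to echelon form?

Row reduce to echelon form.
R2 ← R2 + (5/4)·R1: [0, -7/4, 7, 7/2]
R3 ← R3 − (3/4)·R1: [0, 9/4, -9, -9/2]
R3 ← R3 + (9/7)·R2: [0, 0, 0, 0]
Echelon form has 2 nonzero rows, so rank(A) = 2.
Each nonzero row contributes one pivot column: 2 pivot columns.

2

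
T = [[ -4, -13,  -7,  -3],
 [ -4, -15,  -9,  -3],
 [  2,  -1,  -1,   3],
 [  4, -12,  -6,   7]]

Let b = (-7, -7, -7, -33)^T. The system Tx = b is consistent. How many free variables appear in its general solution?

Row reduce the augmented matrix [T | b].
R2 ← R2 − R1: [0, -2, -2, 0, 0]
R3 ← R3 + (1/2)·R1: [0, -15/2, -9/2, 3/2, -21/2]
R4 ← R4 + R1: [0, -25, -13, 4, -40]
R3 ← R3 − (15/4)·R2: [0, 0, 3, 3/2, -21/2]
R4 ← R4 − (25/2)·R2: [0, 0, 12, 4, -40]
R4 ← R4 − (4)·R3: [0, 0, 0, -2, 2]
The echelon form has 4 nonzero rows, and every pivot lies in the first 4 columns, so rank(T) = rank([T|b]) = 4.
The system is consistent.
Free variables = (unknowns) − (rank) = 4 − 4 = 0.

0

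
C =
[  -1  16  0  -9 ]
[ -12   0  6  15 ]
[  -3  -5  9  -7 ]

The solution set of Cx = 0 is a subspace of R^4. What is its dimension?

Row reduce to echelon form.
R2 ← R2 − (12)·R1: [0, -192, 6, 123]
R3 ← R3 − (3)·R1: [0, -53, 9, 20]
R3 ← R3 − (53/192)·R2: [0, 0, 235/32, -893/64]
3 nonzero rows, so rank(C) = 3.
C has 4 columns; by rank–nullity, nullity = 4 − 3 = 1.

1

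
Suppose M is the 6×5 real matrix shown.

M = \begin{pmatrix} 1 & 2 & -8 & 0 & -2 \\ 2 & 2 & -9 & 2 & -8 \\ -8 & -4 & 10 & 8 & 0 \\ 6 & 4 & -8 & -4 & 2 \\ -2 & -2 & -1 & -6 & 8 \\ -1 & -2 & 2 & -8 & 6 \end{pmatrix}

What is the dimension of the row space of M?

Row reduce to echelon form.
R2 ← R2 − (2)·R1: [0, -2, 7, 2, -4]
R3 ← R3 + (8)·R1: [0, 12, -54, 8, -16]
R4 ← R4 − (6)·R1: [0, -8, 40, -4, 14]
R5 ← R5 + (2)·R1: [0, 2, -17, -6, 4]
R6 ← R6 + R1: [0, 0, -6, -8, 4]
R3 ← R3 + (6)·R2: [0, 0, -12, 20, -40]
R4 ← R4 − (4)·R2: [0, 0, 12, -12, 30]
R5 ← R5 + R2: [0, 0, -10, -4, 0]
R4 ← R4 + R3: [0, 0, 0, 8, -10]
R5 ← R5 − (5/6)·R3: [0, 0, 0, -62/3, 100/3]
R6 ← R6 − (1/2)·R3: [0, 0, 0, -18, 24]
R5 ← R5 + (31/12)·R4: [0, 0, 0, 0, 15/2]
R6 ← R6 + (9/4)·R4: [0, 0, 0, 0, 3/2]
R6 ← R6 − (1/5)·R5: [0, 0, 0, 0, 0]
Echelon form has 5 nonzero rows, so rank(M) = 5.
The row space has dimension equal to the rank: 5.

5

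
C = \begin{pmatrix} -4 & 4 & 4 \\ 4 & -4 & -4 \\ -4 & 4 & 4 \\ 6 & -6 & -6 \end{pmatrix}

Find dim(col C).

Row reduce to echelon form.
R2 ← R2 + R1: [0, 0, 0]
R3 ← R3 − R1: [0, 0, 0]
R4 ← R4 + (3/2)·R1: [0, 0, 0]
Echelon form has 1 nonzero row, so rank(C) = 1.
The column space has dimension equal to the rank: 1.

1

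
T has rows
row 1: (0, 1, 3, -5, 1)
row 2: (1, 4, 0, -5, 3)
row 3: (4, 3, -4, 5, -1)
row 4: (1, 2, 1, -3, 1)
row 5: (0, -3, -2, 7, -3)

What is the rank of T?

Row reduce to echelon form.
Swap R1 ↔ R2
R3 ← R3 − (4)·R1: [0, -13, -4, 25, -13]
R4 ← R4 − R1: [0, -2, 1, 2, -2]
R3 ← R3 + (13)·R2: [0, 0, 35, -40, 0]
R4 ← R4 + (2)·R2: [0, 0, 7, -8, 0]
R5 ← R5 + (3)·R2: [0, 0, 7, -8, 0]
R4 ← R4 − (1/5)·R3: [0, 0, 0, 0, 0]
R5 ← R5 − (1/5)·R3: [0, 0, 0, 0, 0]
Echelon form has 3 nonzero rows, so rank(T) = 3.

3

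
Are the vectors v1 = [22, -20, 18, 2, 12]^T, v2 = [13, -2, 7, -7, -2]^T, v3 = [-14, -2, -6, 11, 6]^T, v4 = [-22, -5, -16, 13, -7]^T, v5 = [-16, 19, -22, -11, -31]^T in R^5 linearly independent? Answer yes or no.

no

Form the matrix with these vectors as rows and row reduce.
R2 ← R2 − (13/22)·R1: [0, 108/11, -40/11, -90/11, -100/11]
R3 ← R3 + (7/11)·R1: [0, -162/11, 60/11, 135/11, 150/11]
R4 ← R4 + R1: [0, -25, 2, 15, 5]
R5 ← R5 + (8/11)·R1: [0, 49/11, -98/11, -105/11, -245/11]
R3 ← R3 + (3/2)·R2: [0, 0, 0, 0, 0]
R4 ← R4 + (275/108)·R2: [0, 0, -196/27, -35/6, -490/27]
R5 ← R5 − (49/108)·R2: [0, 0, -196/27, -35/6, -490/27]
Swap R3 ↔ R4
R5 ← R5 − R3: [0, 0, 0, 0, 0]
3 nonzero rows, so the 5 vectors span a space of dimension 3.
Since 3 < 5, the vectors are linearly dependent.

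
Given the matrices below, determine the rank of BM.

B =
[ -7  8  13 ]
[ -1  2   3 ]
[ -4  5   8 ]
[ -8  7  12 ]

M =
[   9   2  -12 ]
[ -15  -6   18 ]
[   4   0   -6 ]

2

First compute BM:
[[-131, -62, 150],
 [-27, -14,  30],
 [-79, -38,  90],
 [-129, -58, 150]]
Now row reduce the product.
R2 ← R2 − (27/131)·R1: [0, -160/131, -120/131]
R3 ← R3 − (79/131)·R1: [0, -80/131, -60/131]
R4 ← R4 − (129/131)·R1: [0, 400/131, 300/131]
R3 ← R3 − (1/2)·R2: [0, 0, 0]
R4 ← R4 + (5/2)·R2: [0, 0, 0]
2 nonzero rows, so rank(BM) = 2.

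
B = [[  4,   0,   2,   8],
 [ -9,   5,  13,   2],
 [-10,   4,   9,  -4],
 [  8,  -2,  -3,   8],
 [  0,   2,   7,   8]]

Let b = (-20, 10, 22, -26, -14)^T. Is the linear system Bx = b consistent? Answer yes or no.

yes

Row reduce the augmented matrix [B | b].
R2 ← R2 + (9/4)·R1: [0, 5, 35/2, 20, -35]
R3 ← R3 + (5/2)·R1: [0, 4, 14, 16, -28]
R4 ← R4 − (2)·R1: [0, -2, -7, -8, 14]
R3 ← R3 − (4/5)·R2: [0, 0, 0, 0, 0]
R4 ← R4 + (2/5)·R2: [0, 0, 0, 0, 0]
R5 ← R5 − (2/5)·R2: [0, 0, 0, 0, 0]
The echelon form has 2 nonzero rows, and every pivot lies in the first 4 columns, so rank(B) = rank([B|b]) = 2.
The system is consistent.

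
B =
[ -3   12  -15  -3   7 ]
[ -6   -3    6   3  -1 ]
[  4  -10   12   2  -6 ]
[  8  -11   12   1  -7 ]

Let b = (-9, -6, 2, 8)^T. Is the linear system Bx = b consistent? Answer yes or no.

no

Row reduce the augmented matrix [B | b].
R2 ← R2 − (2)·R1: [0, -27, 36, 9, -15, 12]
R3 ← R3 + (4/3)·R1: [0, 6, -8, -2, 10/3, -10]
R4 ← R4 + (8/3)·R1: [0, 21, -28, -7, 35/3, -16]
R3 ← R3 + (2/9)·R2: [0, 0, 0, 0, 0, -22/3]
R4 ← R4 + (7/9)·R2: [0, 0, 0, 0, 0, -20/3]
R4 ← R4 − (10/11)·R3: [0, 0, 0, 0, 0, 0]
The echelon form has 3 nonzero rows; the last pivot sits in the augmented column, so rank(B) = 2 but rank([B|b]) = 3.
Since the ranks differ, the system is inconsistent.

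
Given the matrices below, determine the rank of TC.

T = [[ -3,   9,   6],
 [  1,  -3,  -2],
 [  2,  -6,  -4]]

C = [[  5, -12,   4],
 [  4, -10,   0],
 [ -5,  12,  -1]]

1

First compute TC:
[[ -9,  18, -18],
 [  3,  -6,   6],
 [  6, -12,  12]]
Now row reduce the product.
R2 ← R2 + (1/3)·R1: [0, 0, 0]
R3 ← R3 + (2/3)·R1: [0, 0, 0]
1 nonzero row, so rank(TC) = 1.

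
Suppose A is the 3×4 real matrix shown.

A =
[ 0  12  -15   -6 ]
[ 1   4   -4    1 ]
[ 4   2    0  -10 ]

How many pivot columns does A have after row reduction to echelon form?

3

Row reduce to echelon form.
Swap R1 ↔ R2
R3 ← R3 − (4)·R1: [0, -14, 16, -14]
R3 ← R3 + (7/6)·R2: [0, 0, -3/2, -21]
Echelon form has 3 nonzero rows, so rank(A) = 3.
Each nonzero row contributes one pivot column: 3 pivot columns.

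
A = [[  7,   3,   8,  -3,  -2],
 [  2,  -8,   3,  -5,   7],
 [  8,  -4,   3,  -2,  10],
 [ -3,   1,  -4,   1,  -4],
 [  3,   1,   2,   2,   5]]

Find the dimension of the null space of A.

0

Row reduce to echelon form.
R2 ← R2 − (2/7)·R1: [0, -62/7, 5/7, -29/7, 53/7]
R3 ← R3 − (8/7)·R1: [0, -52/7, -43/7, 10/7, 86/7]
R4 ← R4 + (3/7)·R1: [0, 16/7, -4/7, -2/7, -34/7]
R5 ← R5 − (3/7)·R1: [0, -2/7, -10/7, 23/7, 41/7]
R3 ← R3 − (26/31)·R2: [0, 0, -209/31, 152/31, 184/31]
R4 ← R4 + (8/31)·R2: [0, 0, -12/31, -42/31, -90/31]
R5 ← R5 − (1/31)·R2: [0, 0, -45/31, 106/31, 174/31]
R4 ← R4 − (12/209)·R3: [0, 0, 0, -18/11, -678/209]
R5 ← R5 − (45/209)·R3: [0, 0, 0, 26/11, 906/209]
R5 ← R5 + (13/9)·R4: [0, 0, 0, 0, -20/57]
5 nonzero rows, so rank(A) = 5.
A has 5 columns; by rank–nullity, nullity = 5 − 5 = 0.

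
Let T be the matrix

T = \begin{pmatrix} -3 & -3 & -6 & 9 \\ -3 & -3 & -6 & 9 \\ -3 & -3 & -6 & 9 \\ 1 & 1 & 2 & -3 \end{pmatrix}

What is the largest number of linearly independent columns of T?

Row reduce to echelon form.
R2 ← R2 − R1: [0, 0, 0, 0]
R3 ← R3 − R1: [0, 0, 0, 0]
R4 ← R4 + (1/3)·R1: [0, 0, 0, 0]
Echelon form has 1 nonzero row, so rank(T) = 1.
The rank gives the maximum number of linearly independent columns: 1.

1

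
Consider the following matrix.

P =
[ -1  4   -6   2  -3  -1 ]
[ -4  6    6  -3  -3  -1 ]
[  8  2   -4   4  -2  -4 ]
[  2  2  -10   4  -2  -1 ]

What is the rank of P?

Row reduce to echelon form.
R2 ← R2 − (4)·R1: [0, -10, 30, -11, 9, 3]
R3 ← R3 + (8)·R1: [0, 34, -52, 20, -26, -12]
R4 ← R4 + (2)·R1: [0, 10, -22, 8, -8, -3]
R3 ← R3 + (17/5)·R2: [0, 0, 50, -87/5, 23/5, -9/5]
R4 ← R4 + R2: [0, 0, 8, -3, 1, 0]
R4 ← R4 − (4/25)·R3: [0, 0, 0, -27/125, 33/125, 36/125]
Echelon form has 4 nonzero rows, so rank(P) = 4.

4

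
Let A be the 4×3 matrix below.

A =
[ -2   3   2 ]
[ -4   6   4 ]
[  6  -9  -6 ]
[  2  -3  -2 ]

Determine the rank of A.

Row reduce to echelon form.
R2 ← R2 − (2)·R1: [0, 0, 0]
R3 ← R3 + (3)·R1: [0, 0, 0]
R4 ← R4 + R1: [0, 0, 0]
Echelon form has 1 nonzero row, so rank(A) = 1.

1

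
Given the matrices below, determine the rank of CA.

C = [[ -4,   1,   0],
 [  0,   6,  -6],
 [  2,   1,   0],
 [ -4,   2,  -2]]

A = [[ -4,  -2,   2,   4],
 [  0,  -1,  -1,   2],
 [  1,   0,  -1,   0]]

2

First compute CA:
[[ 16,   7,  -9, -14],
 [ -6,  -6,   0,  12],
 [ -8,  -5,   3,  10],
 [ 14,   6,  -8, -12]]
Now row reduce the product.
R2 ← R2 + (3/8)·R1: [0, -27/8, -27/8, 27/4]
R3 ← R3 + (1/2)·R1: [0, -3/2, -3/2, 3]
R4 ← R4 − (7/8)·R1: [0, -1/8, -1/8, 1/4]
R3 ← R3 − (4/9)·R2: [0, 0, 0, 0]
R4 ← R4 − (1/27)·R2: [0, 0, 0, 0]
2 nonzero rows, so rank(CA) = 2.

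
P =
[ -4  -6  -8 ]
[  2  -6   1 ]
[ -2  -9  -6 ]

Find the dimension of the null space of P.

1

Row reduce to echelon form.
R2 ← R2 + (1/2)·R1: [0, -9, -3]
R3 ← R3 − (1/2)·R1: [0, -6, -2]
R3 ← R3 − (2/3)·R2: [0, 0, 0]
2 nonzero rows, so rank(P) = 2.
P has 3 columns; by rank–nullity, nullity = 3 − 2 = 1.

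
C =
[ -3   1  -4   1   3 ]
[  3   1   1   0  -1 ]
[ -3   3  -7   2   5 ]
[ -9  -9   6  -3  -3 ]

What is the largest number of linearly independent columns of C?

2

Row reduce to echelon form.
R2 ← R2 + R1: [0, 2, -3, 1, 2]
R3 ← R3 − R1: [0, 2, -3, 1, 2]
R4 ← R4 − (3)·R1: [0, -12, 18, -6, -12]
R3 ← R3 − R2: [0, 0, 0, 0, 0]
R4 ← R4 + (6)·R2: [0, 0, 0, 0, 0]
Echelon form has 2 nonzero rows, so rank(C) = 2.
The rank gives the maximum number of linearly independent columns: 2.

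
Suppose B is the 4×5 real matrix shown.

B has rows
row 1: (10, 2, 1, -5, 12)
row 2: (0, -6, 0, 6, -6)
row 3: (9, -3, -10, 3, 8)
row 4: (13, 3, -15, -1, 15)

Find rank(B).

Row reduce to echelon form.
R3 ← R3 − (9/10)·R1: [0, -24/5, -109/10, 15/2, -14/5]
R4 ← R4 − (13/10)·R1: [0, 2/5, -163/10, 11/2, -3/5]
R3 ← R3 − (4/5)·R2: [0, 0, -109/10, 27/10, 2]
R4 ← R4 + (1/15)·R2: [0, 0, -163/10, 59/10, -1]
R4 ← R4 − (163/109)·R3: [0, 0, 0, 203/109, -435/109]
Echelon form has 4 nonzero rows, so rank(B) = 4.

4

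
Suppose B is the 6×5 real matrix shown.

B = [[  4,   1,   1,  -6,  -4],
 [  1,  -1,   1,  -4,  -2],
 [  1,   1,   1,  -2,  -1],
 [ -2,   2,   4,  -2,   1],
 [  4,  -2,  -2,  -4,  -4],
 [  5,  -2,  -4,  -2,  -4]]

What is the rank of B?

Row reduce to echelon form.
R2 ← R2 − (1/4)·R1: [0, -5/4, 3/4, -5/2, -1]
R3 ← R3 − (1/4)·R1: [0, 3/4, 3/4, -1/2, 0]
R4 ← R4 + (1/2)·R1: [0, 5/2, 9/2, -5, -1]
R5 ← R5 − R1: [0, -3, -3, 2, 0]
R6 ← R6 − (5/4)·R1: [0, -13/4, -21/4, 11/2, 1]
R3 ← R3 + (3/5)·R2: [0, 0, 6/5, -2, -3/5]
R4 ← R4 + (2)·R2: [0, 0, 6, -10, -3]
R5 ← R5 − (12/5)·R2: [0, 0, -24/5, 8, 12/5]
R6 ← R6 − (13/5)·R2: [0, 0, -36/5, 12, 18/5]
R4 ← R4 − (5)·R3: [0, 0, 0, 0, 0]
R5 ← R5 + (4)·R3: [0, 0, 0, 0, 0]
R6 ← R6 + (6)·R3: [0, 0, 0, 0, 0]
Echelon form has 3 nonzero rows, so rank(B) = 3.

3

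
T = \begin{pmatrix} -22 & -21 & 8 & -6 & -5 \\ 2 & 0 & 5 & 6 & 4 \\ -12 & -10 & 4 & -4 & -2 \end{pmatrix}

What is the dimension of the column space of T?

3

Row reduce to echelon form.
R2 ← R2 + (1/11)·R1: [0, -21/11, 63/11, 60/11, 39/11]
R3 ← R3 − (6/11)·R1: [0, 16/11, -4/11, -8/11, 8/11]
R3 ← R3 + (16/21)·R2: [0, 0, 4, 24/7, 24/7]
Echelon form has 3 nonzero rows, so rank(T) = 3.
The column space has dimension equal to the rank: 3.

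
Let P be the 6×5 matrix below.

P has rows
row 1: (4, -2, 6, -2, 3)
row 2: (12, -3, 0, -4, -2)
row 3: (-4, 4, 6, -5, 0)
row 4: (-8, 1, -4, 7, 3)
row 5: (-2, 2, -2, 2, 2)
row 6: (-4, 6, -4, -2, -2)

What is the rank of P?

5

Row reduce to echelon form.
R2 ← R2 − (3)·R1: [0, 3, -18, 2, -11]
R3 ← R3 + R1: [0, 2, 12, -7, 3]
R4 ← R4 + (2)·R1: [0, -3, 8, 3, 9]
R5 ← R5 + (1/2)·R1: [0, 1, 1, 1, 7/2]
R6 ← R6 + R1: [0, 4, 2, -4, 1]
R3 ← R3 − (2/3)·R2: [0, 0, 24, -25/3, 31/3]
R4 ← R4 + R2: [0, 0, -10, 5, -2]
R5 ← R5 − (1/3)·R2: [0, 0, 7, 1/3, 43/6]
R6 ← R6 − (4/3)·R2: [0, 0, 26, -20/3, 47/3]
R4 ← R4 + (5/12)·R3: [0, 0, 0, 55/36, 83/36]
R5 ← R5 − (7/24)·R3: [0, 0, 0, 199/72, 299/72]
R6 ← R6 − (13/12)·R3: [0, 0, 0, 85/36, 161/36]
R5 ← R5 − (199/110)·R4: [0, 0, 0, 0, -1/55]
R6 ← R6 − (17/11)·R4: [0, 0, 0, 0, 10/11]
R6 ← R6 + (50)·R5: [0, 0, 0, 0, 0]
Echelon form has 5 nonzero rows, so rank(P) = 5.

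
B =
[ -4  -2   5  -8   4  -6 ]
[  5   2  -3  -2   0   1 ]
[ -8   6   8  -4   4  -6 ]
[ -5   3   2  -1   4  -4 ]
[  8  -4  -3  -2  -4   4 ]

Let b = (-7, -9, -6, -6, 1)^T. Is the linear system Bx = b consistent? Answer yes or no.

no

Row reduce the augmented matrix [B | b].
R2 ← R2 + (5/4)·R1: [0, -1/2, 13/4, -12, 5, -13/2, -71/4]
R3 ← R3 − (2)·R1: [0, 10, -2, 12, -4, 6, 8]
R4 ← R4 − (5/4)·R1: [0, 11/2, -17/4, 9, -1, 7/2, 11/4]
R5 ← R5 + (2)·R1: [0, -8, 7, -18, 4, -8, -13]
R3 ← R3 + (20)·R2: [0, 0, 63, -228, 96, -124, -347]
R4 ← R4 + (11)·R2: [0, 0, 63/2, -123, 54, -68, -385/2]
R5 ← R5 − (16)·R2: [0, 0, -45, 174, -76, 96, 271]
R4 ← R4 − (1/2)·R3: [0, 0, 0, -9, 6, -6, -19]
R5 ← R5 + (5/7)·R3: [0, 0, 0, 78/7, -52/7, 52/7, 162/7]
R5 ← R5 + (26/21)·R4: [0, 0, 0, 0, 0, 0, -8/21]
The echelon form has 5 nonzero rows; the last pivot sits in the augmented column, so rank(B) = 4 but rank([B|b]) = 5.
Since the ranks differ, the system is inconsistent.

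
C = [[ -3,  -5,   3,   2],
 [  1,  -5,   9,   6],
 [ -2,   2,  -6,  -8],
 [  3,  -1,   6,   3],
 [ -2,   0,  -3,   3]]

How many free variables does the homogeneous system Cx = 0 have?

1

Row reduce to echelon form.
R2 ← R2 + (1/3)·R1: [0, -20/3, 10, 20/3]
R3 ← R3 − (2/3)·R1: [0, 16/3, -8, -28/3]
R4 ← R4 + R1: [0, -6, 9, 5]
R5 ← R5 − (2/3)·R1: [0, 10/3, -5, 5/3]
R3 ← R3 + (4/5)·R2: [0, 0, 0, -4]
R4 ← R4 − (9/10)·R2: [0, 0, 0, -1]
R5 ← R5 + (1/2)·R2: [0, 0, 0, 5]
R4 ← R4 − (1/4)·R3: [0, 0, 0, 0]
R5 ← R5 + (5/4)·R3: [0, 0, 0, 0]
3 nonzero rows, so rank(C) = 3.
C has 4 columns; by rank–nullity, nullity = 4 − 3 = 1.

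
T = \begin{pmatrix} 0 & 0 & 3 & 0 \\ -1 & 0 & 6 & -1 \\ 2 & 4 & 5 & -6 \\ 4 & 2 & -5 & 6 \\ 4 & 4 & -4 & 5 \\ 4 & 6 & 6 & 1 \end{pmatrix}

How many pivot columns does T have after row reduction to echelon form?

4

Row reduce to echelon form.
Swap R1 ↔ R2
R3 ← R3 + (2)·R1: [0, 4, 17, -8]
R4 ← R4 + (4)·R1: [0, 2, 19, 2]
R5 ← R5 + (4)·R1: [0, 4, 20, 1]
R6 ← R6 + (4)·R1: [0, 6, 30, -3]
Swap R2 ↔ R3
R4 ← R4 − (1/2)·R2: [0, 0, 21/2, 6]
R5 ← R5 − R2: [0, 0, 3, 9]
R6 ← R6 − (3/2)·R2: [0, 0, 9/2, 9]
R4 ← R4 − (7/2)·R3: [0, 0, 0, 6]
R5 ← R5 − R3: [0, 0, 0, 9]
R6 ← R6 − (3/2)·R3: [0, 0, 0, 9]
R5 ← R5 − (3/2)·R4: [0, 0, 0, 0]
R6 ← R6 − (3/2)·R4: [0, 0, 0, 0]
Echelon form has 4 nonzero rows, so rank(T) = 4.
Each nonzero row contributes one pivot column: 4 pivot columns.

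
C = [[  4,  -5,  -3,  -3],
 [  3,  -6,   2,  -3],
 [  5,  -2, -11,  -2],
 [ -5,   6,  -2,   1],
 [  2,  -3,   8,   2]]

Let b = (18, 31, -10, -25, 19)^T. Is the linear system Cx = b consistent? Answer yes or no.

yes

Row reduce the augmented matrix [C | b].
R2 ← R2 − (3/4)·R1: [0, -9/4, 17/4, -3/4, 35/2]
R3 ← R3 − (5/4)·R1: [0, 17/4, -29/4, 7/4, -65/2]
R4 ← R4 + (5/4)·R1: [0, -1/4, -23/4, -11/4, -5/2]
R5 ← R5 − (1/2)·R1: [0, -1/2, 19/2, 7/2, 10]
R3 ← R3 + (17/9)·R2: [0, 0, 7/9, 1/3, 5/9]
R4 ← R4 − (1/9)·R2: [0, 0, -56/9, -8/3, -40/9]
R5 ← R5 − (2/9)·R2: [0, 0, 77/9, 11/3, 55/9]
R4 ← R4 + (8)·R3: [0, 0, 0, 0, 0]
R5 ← R5 − (11)·R3: [0, 0, 0, 0, 0]
The echelon form has 3 nonzero rows, and every pivot lies in the first 4 columns, so rank(C) = rank([C|b]) = 3.
The system is consistent.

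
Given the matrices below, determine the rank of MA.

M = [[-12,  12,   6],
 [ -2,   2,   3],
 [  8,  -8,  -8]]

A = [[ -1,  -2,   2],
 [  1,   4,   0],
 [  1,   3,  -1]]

First compute MA:
[[ 30,  90, -30],
 [  7,  21,  -7],
 [-24, -72,  24]]
Now row reduce the product.
R2 ← R2 − (7/30)·R1: [0, 0, 0]
R3 ← R3 + (4/5)·R1: [0, 0, 0]
1 nonzero row, so rank(MA) = 1.

1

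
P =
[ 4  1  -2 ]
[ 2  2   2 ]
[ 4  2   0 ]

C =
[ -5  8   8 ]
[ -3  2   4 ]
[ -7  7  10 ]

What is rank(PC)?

2

First compute PC:
[[ -9,  20,  16],
 [-30,  34,  44],
 [-26,  36,  40]]
Now row reduce the product.
R2 ← R2 − (10/3)·R1: [0, -98/3, -28/3]
R3 ← R3 − (26/9)·R1: [0, -196/9, -56/9]
R3 ← R3 − (2/3)·R2: [0, 0, 0]
2 nonzero rows, so rank(PC) = 2.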